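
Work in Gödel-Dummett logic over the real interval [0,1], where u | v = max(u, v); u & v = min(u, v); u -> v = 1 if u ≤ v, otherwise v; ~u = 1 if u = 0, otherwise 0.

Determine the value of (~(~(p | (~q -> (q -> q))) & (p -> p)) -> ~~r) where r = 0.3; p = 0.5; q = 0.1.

1.00

~q: Gödel ¬ of 0.1 = 0 (operand ≠ 0)
(q -> q): 0.1 ≤ 0.1, so result = 1
(~q -> (q -> q)): 0 ≤ 1, so result = 1
(p | (~q -> (q -> q))) = max(0.5, 1) = 1
~(p | (~q -> (q -> q))): Gödel ¬ of 1 = 0 (operand ≠ 0)
(p -> p): 0.5 ≤ 0.5, so result = 1
(~(p | (~q -> (q -> q))) & (p -> p)) = min(0, 1) = 0
~(~(p | (~q -> (q -> q))) & (p -> p)): Gödel ¬ of 0 = 1 (operand is 0)
~r: Gödel ¬ of 0.3 = 0 (operand ≠ 0)
~~r: Gödel ¬ of 0 = 1 (operand is 0)
(~(~(p | (~q -> (q -> q))) & (p -> p)) -> ~~r): 1 ≤ 1, so result = 1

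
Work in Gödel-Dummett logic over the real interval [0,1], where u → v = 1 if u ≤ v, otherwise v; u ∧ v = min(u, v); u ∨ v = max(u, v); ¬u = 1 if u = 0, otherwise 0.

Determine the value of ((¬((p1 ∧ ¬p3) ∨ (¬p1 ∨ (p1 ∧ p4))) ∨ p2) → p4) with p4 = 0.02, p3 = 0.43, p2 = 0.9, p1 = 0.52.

¬p3: Gödel ¬ of 0.43 = 0 (operand ≠ 0)
(p1 ∧ ¬p3) = min(0.52, 0) = 0
¬p1: Gödel ¬ of 0.52 = 0 (operand ≠ 0)
(p1 ∧ p4) = min(0.52, 0.02) = 0.02
(¬p1 ∨ (p1 ∧ p4)) = max(0, 0.02) = 0.02
((p1 ∧ ¬p3) ∨ (¬p1 ∨ (p1 ∧ p4))) = max(0, 0.02) = 0.02
¬((p1 ∧ ¬p3) ∨ (¬p1 ∨ (p1 ∧ p4))): Gödel ¬ of 0.02 = 0 (operand ≠ 0)
(¬((p1 ∧ ¬p3) ∨ (¬p1 ∨ (p1 ∧ p4))) ∨ p2) = max(0, 0.9) = 0.9
((¬((p1 ∧ ¬p3) ∨ (¬p1 ∨ (p1 ∧ p4))) ∨ p2) → p4): 0.9 > 0.02, so result = 0.02

0.02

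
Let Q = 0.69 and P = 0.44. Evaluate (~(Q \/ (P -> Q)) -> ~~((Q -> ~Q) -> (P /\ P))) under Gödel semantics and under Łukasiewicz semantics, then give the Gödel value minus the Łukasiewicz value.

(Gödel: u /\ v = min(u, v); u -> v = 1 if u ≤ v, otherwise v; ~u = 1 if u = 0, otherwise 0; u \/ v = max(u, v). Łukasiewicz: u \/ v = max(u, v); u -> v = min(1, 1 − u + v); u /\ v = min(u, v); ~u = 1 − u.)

0.00

Gödel evaluation:
  (P -> Q): 0.44 ≤ 0.69, so result = 1
  (Q \/ (P -> Q)) = max(0.69, 1) = 1
  ~(Q \/ (P -> Q)): Gödel ¬ of 1 = 0 (operand ≠ 0)
  ~Q: Gödel ¬ of 0.69 = 0 (operand ≠ 0)
  (Q -> ~Q): 0.69 > 0, so result = 0
  (P /\ P) = min(0.44, 0.44) = 0.44
  ((Q -> ~Q) -> (P /\ P)): 0 ≤ 0.44, so result = 1
  ~((Q -> ~Q) -> (P /\ P)): Gödel ¬ of 1 = 0 (operand ≠ 0)
  ~~((Q -> ~Q) -> (P /\ P)): Gödel ¬ of 0 = 1 (operand is 0)
  (~(Q \/ (P -> Q)) -> ~~((Q -> ~Q) -> (P /\ P))): 0 ≤ 1, so result = 1
  Gödel value = 1
Łukasiewicz evaluation:
  (P -> Q): min(1, 1 − 0.44 + 0.69) = 1
  (Q \/ (P -> Q)) = max(0.69, 1) = 1
  ~(Q \/ (P -> Q)): Łukasiewicz ¬ gives 1 − 1 = 0
  ~Q: Łukasiewicz ¬ gives 1 − 0.69 = 0.31
  (Q -> ~Q): min(1, 1 − 0.69 + 0.31) = 0.62
  (P /\ P) = min(0.44, 0.44) = 0.44
  ((Q -> ~Q) -> (P /\ P)): min(1, 1 − 0.62 + 0.44) = 0.82
  ~((Q -> ~Q) -> (P /\ P)): Łukasiewicz ¬ gives 1 − 0.82 = 0.18
  ~~((Q -> ~Q) -> (P /\ P)): Łukasiewicz ¬ gives 1 − 0.18 = 0.82
  (~(Q \/ (P -> Q)) -> ~~((Q -> ~Q) -> (P /\ P))): min(1, 1 − 0 + 0.82) = 1
  Łukasiewicz value = 1
Difference: 1 − 1 = 0.00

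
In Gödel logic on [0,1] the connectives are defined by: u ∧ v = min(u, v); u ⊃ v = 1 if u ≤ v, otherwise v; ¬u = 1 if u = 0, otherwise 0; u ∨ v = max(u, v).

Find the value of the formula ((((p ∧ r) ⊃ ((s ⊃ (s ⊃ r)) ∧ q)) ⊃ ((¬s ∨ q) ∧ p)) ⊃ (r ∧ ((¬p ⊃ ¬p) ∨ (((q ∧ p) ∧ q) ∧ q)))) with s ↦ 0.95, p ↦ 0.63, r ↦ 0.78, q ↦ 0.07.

(p ∧ r) = min(0.63, 0.78) = 0.63
(s ⊃ r): 0.95 > 0.78, so result = 0.78
(s ⊃ (s ⊃ r)): 0.95 > 0.78, so result = 0.78
((s ⊃ (s ⊃ r)) ∧ q) = min(0.78, 0.07) = 0.07
((p ∧ r) ⊃ ((s ⊃ (s ⊃ r)) ∧ q)): 0.63 > 0.07, so result = 0.07
¬s: Gödel ¬ of 0.95 = 0 (operand ≠ 0)
(¬s ∨ q) = max(0, 0.07) = 0.07
((¬s ∨ q) ∧ p) = min(0.07, 0.63) = 0.07
(((p ∧ r) ⊃ ((s ⊃ (s ⊃ r)) ∧ q)) ⊃ ((¬s ∨ q) ∧ p)): 0.07 ≤ 0.07, so result = 1
¬p: Gödel ¬ of 0.63 = 0 (operand ≠ 0)
¬p: Gödel ¬ of 0.63 = 0 (operand ≠ 0)
(¬p ⊃ ¬p): 0 ≤ 0, so result = 1
(q ∧ p) = min(0.07, 0.63) = 0.07
((q ∧ p) ∧ q) = min(0.07, 0.07) = 0.07
(((q ∧ p) ∧ q) ∧ q) = min(0.07, 0.07) = 0.07
((¬p ⊃ ¬p) ∨ (((q ∧ p) ∧ q) ∧ q)) = max(1, 0.07) = 1
(r ∧ ((¬p ⊃ ¬p) ∨ (((q ∧ p) ∧ q) ∧ q))) = min(0.78, 1) = 0.78
((((p ∧ r) ⊃ ((s ⊃ (s ⊃ r)) ∧ q)) ⊃ ((¬s ∨ q) ∧ p)) ⊃ (r ∧ ((¬p ⊃ ¬p) ∨ (((q ∧ p) ∧ q) ∧ q)))): 1 > 0.78, so result = 0.78

0.78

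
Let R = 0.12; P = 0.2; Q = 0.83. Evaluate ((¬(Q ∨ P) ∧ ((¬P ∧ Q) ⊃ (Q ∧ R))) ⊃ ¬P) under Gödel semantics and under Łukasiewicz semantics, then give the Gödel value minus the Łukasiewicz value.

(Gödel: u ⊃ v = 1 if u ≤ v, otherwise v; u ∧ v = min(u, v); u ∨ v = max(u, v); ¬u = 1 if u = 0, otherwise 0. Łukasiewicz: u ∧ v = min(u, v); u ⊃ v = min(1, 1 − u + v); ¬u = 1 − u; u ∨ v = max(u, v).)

0.00

Gödel evaluation:
  (Q ∨ P) = max(0.83, 0.2) = 0.83
  ¬(Q ∨ P): Gödel ¬ of 0.83 = 0 (operand ≠ 0)
  ¬P: Gödel ¬ of 0.2 = 0 (operand ≠ 0)
  (¬P ∧ Q) = min(0, 0.83) = 0
  (Q ∧ R) = min(0.83, 0.12) = 0.12
  ((¬P ∧ Q) ⊃ (Q ∧ R)): 0 ≤ 0.12, so result = 1
  (¬(Q ∨ P) ∧ ((¬P ∧ Q) ⊃ (Q ∧ R))) = min(0, 1) = 0
  ¬P: Gödel ¬ of 0.2 = 0 (operand ≠ 0)
  ((¬(Q ∨ P) ∧ ((¬P ∧ Q) ⊃ (Q ∧ R))) ⊃ ¬P): 0 ≤ 0, so result = 1
  Gödel value = 1
Łukasiewicz evaluation:
  (Q ∨ P) = max(0.83, 0.2) = 0.83
  ¬(Q ∨ P): Łukasiewicz ¬ gives 1 − 0.83 = 0.17
  ¬P: Łukasiewicz ¬ gives 1 − 0.2 = 0.8
  (¬P ∧ Q) = min(0.8, 0.83) = 0.8
  (Q ∧ R) = min(0.83, 0.12) = 0.12
  ((¬P ∧ Q) ⊃ (Q ∧ R)): min(1, 1 − 0.8 + 0.12) = 0.32
  (¬(Q ∨ P) ∧ ((¬P ∧ Q) ⊃ (Q ∧ R))) = min(0.17, 0.32) = 0.17
  ¬P: Łukasiewicz ¬ gives 1 − 0.2 = 0.8
  ((¬(Q ∨ P) ∧ ((¬P ∧ Q) ⊃ (Q ∧ R))) ⊃ ¬P): min(1, 1 − 0.17 + 0.8) = 1
  Łukasiewicz value = 1
Difference: 1 − 1 = 0.00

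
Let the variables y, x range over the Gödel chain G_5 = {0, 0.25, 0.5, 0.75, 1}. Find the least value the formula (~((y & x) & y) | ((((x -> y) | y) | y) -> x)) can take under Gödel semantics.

The minimum is attained at y = 0.25, x = 0.25:
  (y & x) = min(0.25, 0.25) = 0.25
  ((y & x) & y) = min(0.25, 0.25) = 0.25
  ~((y & x) & y): Gödel ¬ of 0.25 = 0 (operand ≠ 0)
  (x -> y): 0.25 ≤ 0.25, so result = 1
  ((x -> y) | y) = max(1, 0.25) = 1
  (((x -> y) | y) | y) = max(1, 0.25) = 1
  ((((x -> y) | y) | y) -> x): 1 > 0.25, so result = 0.25
  (~((y & x) & y) | ((((x -> y) | y) | y) -> x)) = max(0, 0.25) = 0.25
Checking all 25 assignments confirms none give a value below 0.25.

0.25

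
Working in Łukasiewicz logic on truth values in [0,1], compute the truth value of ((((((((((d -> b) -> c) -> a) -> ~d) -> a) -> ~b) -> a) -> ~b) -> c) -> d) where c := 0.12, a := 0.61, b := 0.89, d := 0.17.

0.17

(d -> b): min(1, 1 − 0.17 + 0.89) = 1
((d -> b) -> c): min(1, 1 − 1 + 0.12) = 0.12
(((d -> b) -> c) -> a): min(1, 1 − 0.12 + 0.61) = 1
~d: Łukasiewicz ¬ gives 1 − 0.17 = 0.83
((((d -> b) -> c) -> a) -> ~d): min(1, 1 − 1 + 0.83) = 0.83
(((((d -> b) -> c) -> a) -> ~d) -> a): min(1, 1 − 0.83 + 0.61) = 0.78
~b: Łukasiewicz ¬ gives 1 − 0.89 = 0.11
((((((d -> b) -> c) -> a) -> ~d) -> a) -> ~b): min(1, 1 − 0.78 + 0.11) = 0.33
(((((((d -> b) -> c) -> a) -> ~d) -> a) -> ~b) -> a): min(1, 1 − 0.33 + 0.61) = 1
~b: Łukasiewicz ¬ gives 1 − 0.89 = 0.11
((((((((d -> b) -> c) -> a) -> ~d) -> a) -> ~b) -> a) -> ~b): min(1, 1 − 1 + 0.11) = 0.11
(((((((((d -> b) -> c) -> a) -> ~d) -> a) -> ~b) -> a) -> ~b) -> c): min(1, 1 − 0.11 + 0.12) = 1
((((((((((d -> b) -> c) -> a) -> ~d) -> a) -> ~b) -> a) -> ~b) -> c) -> d): min(1, 1 − 1 + 0.17) = 0.17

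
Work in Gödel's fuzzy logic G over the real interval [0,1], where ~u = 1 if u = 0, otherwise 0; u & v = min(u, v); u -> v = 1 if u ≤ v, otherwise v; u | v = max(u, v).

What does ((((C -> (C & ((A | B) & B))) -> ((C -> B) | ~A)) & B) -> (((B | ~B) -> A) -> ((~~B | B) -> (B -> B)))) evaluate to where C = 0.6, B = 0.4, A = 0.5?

(A | B) = max(0.5, 0.4) = 0.5
((A | B) & B) = min(0.5, 0.4) = 0.4
(C & ((A | B) & B)) = min(0.6, 0.4) = 0.4
(C -> (C & ((A | B) & B))): 0.6 > 0.4, so result = 0.4
(C -> B): 0.6 > 0.4, so result = 0.4
~A: Gödel ¬ of 0.5 = 0 (operand ≠ 0)
((C -> B) | ~A) = max(0.4, 0) = 0.4
((C -> (C & ((A | B) & B))) -> ((C -> B) | ~A)): 0.4 ≤ 0.4, so result = 1
(((C -> (C & ((A | B) & B))) -> ((C -> B) | ~A)) & B) = min(1, 0.4) = 0.4
~B: Gödel ¬ of 0.4 = 0 (operand ≠ 0)
(B | ~B) = max(0.4, 0) = 0.4
((B | ~B) -> A): 0.4 ≤ 0.5, so result = 1
~B: Gödel ¬ of 0.4 = 0 (operand ≠ 0)
~~B: Gödel ¬ of 0 = 1 (operand is 0)
(~~B | B) = max(1, 0.4) = 1
(B -> B): 0.4 ≤ 0.4, so result = 1
((~~B | B) -> (B -> B)): 1 ≤ 1, so result = 1
(((B | ~B) -> A) -> ((~~B | B) -> (B -> B))): 1 ≤ 1, so result = 1
((((C -> (C & ((A | B) & B))) -> ((C -> B) | ~A)) & B) -> (((B | ~B) -> A) -> ((~~B | B) -> (B -> B)))): 0.4 ≤ 1, so result = 1

1.00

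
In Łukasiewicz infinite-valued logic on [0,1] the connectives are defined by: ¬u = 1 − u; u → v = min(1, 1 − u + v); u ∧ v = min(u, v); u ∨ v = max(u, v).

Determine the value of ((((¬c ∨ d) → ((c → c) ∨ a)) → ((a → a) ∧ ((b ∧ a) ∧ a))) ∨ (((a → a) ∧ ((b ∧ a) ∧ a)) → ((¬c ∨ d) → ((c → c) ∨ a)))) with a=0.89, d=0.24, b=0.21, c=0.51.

¬c: Łukasiewicz ¬ gives 1 − 0.51 = 0.49
(¬c ∨ d) = max(0.49, 0.24) = 0.49
(c → c): min(1, 1 − 0.51 + 0.51) = 1
((c → c) ∨ a) = max(1, 0.89) = 1
((¬c ∨ d) → ((c → c) ∨ a)): min(1, 1 − 0.49 + 1) = 1
(a → a): min(1, 1 − 0.89 + 0.89) = 1
(b ∧ a) = min(0.21, 0.89) = 0.21
((b ∧ a) ∧ a) = min(0.21, 0.89) = 0.21
((a → a) ∧ ((b ∧ a) ∧ a)) = min(1, 0.21) = 0.21
(((¬c ∨ d) → ((c → c) ∨ a)) → ((a → a) ∧ ((b ∧ a) ∧ a))): min(1, 1 − 1 + 0.21) = 0.21
(a → a): min(1, 1 − 0.89 + 0.89) = 1
(b ∧ a) = min(0.21, 0.89) = 0.21
((b ∧ a) ∧ a) = min(0.21, 0.89) = 0.21
((a → a) ∧ ((b ∧ a) ∧ a)) = min(1, 0.21) = 0.21
¬c: Łukasiewicz ¬ gives 1 − 0.51 = 0.49
(¬c ∨ d) = max(0.49, 0.24) = 0.49
(c → c): min(1, 1 − 0.51 + 0.51) = 1
((c → c) ∨ a) = max(1, 0.89) = 1
((¬c ∨ d) → ((c → c) ∨ a)): min(1, 1 − 0.49 + 1) = 1
(((a → a) ∧ ((b ∧ a) ∧ a)) → ((¬c ∨ d) → ((c → c) ∨ a))): min(1, 1 − 0.21 + 1) = 1
((((¬c ∨ d) → ((c → c) ∨ a)) → ((a → a) ∧ ((b ∧ a) ∧ a))) ∨ (((a → a) ∧ ((b ∧ a) ∧ a)) → ((¬c ∨ d) → ((c → c) ∨ a)))) = max(0.21, 1) = 1

1.00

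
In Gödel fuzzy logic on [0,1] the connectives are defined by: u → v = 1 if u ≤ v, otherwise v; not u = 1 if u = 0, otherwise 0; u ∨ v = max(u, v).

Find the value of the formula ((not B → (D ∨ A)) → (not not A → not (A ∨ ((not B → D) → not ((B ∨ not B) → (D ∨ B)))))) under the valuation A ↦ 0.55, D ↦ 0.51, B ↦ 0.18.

not B: Gödel ¬ of 0.18 = 0 (operand ≠ 0)
(D ∨ A) = max(0.51, 0.55) = 0.55
(not B → (D ∨ A)): 0 ≤ 0.55, so result = 1
not A: Gödel ¬ of 0.55 = 0 (operand ≠ 0)
not not A: Gödel ¬ of 0 = 1 (operand is 0)
not B: Gödel ¬ of 0.18 = 0 (operand ≠ 0)
(not B → D): 0 ≤ 0.51, so result = 1
not B: Gödel ¬ of 0.18 = 0 (operand ≠ 0)
(B ∨ not B) = max(0.18, 0) = 0.18
(D ∨ B) = max(0.51, 0.18) = 0.51
((B ∨ not B) → (D ∨ B)): 0.18 ≤ 0.51, so result = 1
not ((B ∨ not B) → (D ∨ B)): Gödel ¬ of 1 = 0 (operand ≠ 0)
((not B → D) → not ((B ∨ not B) → (D ∨ B))): 1 > 0, so result = 0
(A ∨ ((not B → D) → not ((B ∨ not B) → (D ∨ B)))) = max(0.55, 0) = 0.55
not (A ∨ ((not B → D) → not ((B ∨ not B) → (D ∨ B)))): Gödel ¬ of 0.55 = 0 (operand ≠ 0)
(not not A → not (A ∨ ((not B → D) → not ((B ∨ not B) → (D ∨ B))))): 1 > 0, so result = 0
((not B → (D ∨ A)) → (not not A → not (A ∨ ((not B → D) → not ((B ∨ not B) → (D ∨ B)))))): 1 > 0, so result = 0

0.00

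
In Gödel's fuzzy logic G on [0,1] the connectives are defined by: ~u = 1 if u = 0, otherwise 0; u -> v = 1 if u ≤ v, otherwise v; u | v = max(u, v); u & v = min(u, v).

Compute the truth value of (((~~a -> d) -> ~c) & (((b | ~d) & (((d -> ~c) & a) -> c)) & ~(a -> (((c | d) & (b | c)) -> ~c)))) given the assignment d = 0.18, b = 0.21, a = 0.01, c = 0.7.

~a: Gödel ¬ of 0.01 = 0 (operand ≠ 0)
~~a: Gödel ¬ of 0 = 1 (operand is 0)
(~~a -> d): 1 > 0.18, so result = 0.18
~c: Gödel ¬ of 0.7 = 0 (operand ≠ 0)
((~~a -> d) -> ~c): 0.18 > 0, so result = 0
~d: Gödel ¬ of 0.18 = 0 (operand ≠ 0)
(b | ~d) = max(0.21, 0) = 0.21
~c: Gödel ¬ of 0.7 = 0 (operand ≠ 0)
(d -> ~c): 0.18 > 0, so result = 0
((d -> ~c) & a) = min(0, 0.01) = 0
(((d -> ~c) & a) -> c): 0 ≤ 0.7, so result = 1
((b | ~d) & (((d -> ~c) & a) -> c)) = min(0.21, 1) = 0.21
(c | d) = max(0.7, 0.18) = 0.7
(b | c) = max(0.21, 0.7) = 0.7
((c | d) & (b | c)) = min(0.7, 0.7) = 0.7
~c: Gödel ¬ of 0.7 = 0 (operand ≠ 0)
(((c | d) & (b | c)) -> ~c): 0.7 > 0, so result = 0
(a -> (((c | d) & (b | c)) -> ~c)): 0.01 > 0, so result = 0
~(a -> (((c | d) & (b | c)) -> ~c)): Gödel ¬ of 0 = 1 (operand is 0)
(((b | ~d) & (((d -> ~c) & a) -> c)) & ~(a -> (((c | d) & (b | c)) -> ~c))) = min(0.21, 1) = 0.21
(((~~a -> d) -> ~c) & (((b | ~d) & (((d -> ~c) & a) -> c)) & ~(a -> (((c | d) & (b | c)) -> ~c)))) = min(0, 0.21) = 0

0.00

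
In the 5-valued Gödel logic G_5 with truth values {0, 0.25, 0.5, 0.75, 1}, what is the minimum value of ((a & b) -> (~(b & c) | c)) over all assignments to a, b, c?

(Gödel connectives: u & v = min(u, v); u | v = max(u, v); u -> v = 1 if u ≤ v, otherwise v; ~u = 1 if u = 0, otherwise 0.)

0.25

The minimum is attained at a = 0.5, b = 0.5, c = 0.25:
  (a & b) = min(0.5, 0.5) = 0.5
  (b & c) = min(0.5, 0.25) = 0.25
  ~(b & c): Gödel ¬ of 0.25 = 0 (operand ≠ 0)
  (~(b & c) | c) = max(0, 0.25) = 0.25
  ((a & b) -> (~(b & c) | c)): 0.5 > 0.25, so result = 0.25
Checking all 125 assignments confirms none give a value below 0.25.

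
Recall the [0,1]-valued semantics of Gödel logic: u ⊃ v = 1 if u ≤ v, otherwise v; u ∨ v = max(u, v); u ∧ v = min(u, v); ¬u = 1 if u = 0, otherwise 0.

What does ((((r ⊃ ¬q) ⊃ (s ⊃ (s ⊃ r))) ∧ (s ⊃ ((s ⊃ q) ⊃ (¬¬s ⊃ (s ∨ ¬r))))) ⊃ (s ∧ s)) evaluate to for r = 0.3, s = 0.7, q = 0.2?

¬q: Gödel ¬ of 0.2 = 0 (operand ≠ 0)
(r ⊃ ¬q): 0.3 > 0, so result = 0
(s ⊃ r): 0.7 > 0.3, so result = 0.3
(s ⊃ (s ⊃ r)): 0.7 > 0.3, so result = 0.3
((r ⊃ ¬q) ⊃ (s ⊃ (s ⊃ r))): 0 ≤ 0.3, so result = 1
(s ⊃ q): 0.7 > 0.2, so result = 0.2
¬s: Gödel ¬ of 0.7 = 0 (operand ≠ 0)
¬¬s: Gödel ¬ of 0 = 1 (operand is 0)
¬r: Gödel ¬ of 0.3 = 0 (operand ≠ 0)
(s ∨ ¬r) = max(0.7, 0) = 0.7
(¬¬s ⊃ (s ∨ ¬r)): 1 > 0.7, so result = 0.7
((s ⊃ q) ⊃ (¬¬s ⊃ (s ∨ ¬r))): 0.2 ≤ 0.7, so result = 1
(s ⊃ ((s ⊃ q) ⊃ (¬¬s ⊃ (s ∨ ¬r)))): 0.7 ≤ 1, so result = 1
(((r ⊃ ¬q) ⊃ (s ⊃ (s ⊃ r))) ∧ (s ⊃ ((s ⊃ q) ⊃ (¬¬s ⊃ (s ∨ ¬r))))) = min(1, 1) = 1
(s ∧ s) = min(0.7, 0.7) = 0.7
((((r ⊃ ¬q) ⊃ (s ⊃ (s ⊃ r))) ∧ (s ⊃ ((s ⊃ q) ⊃ (¬¬s ⊃ (s ∨ ¬r))))) ⊃ (s ∧ s)): 1 > 0.7, so result = 0.7

0.70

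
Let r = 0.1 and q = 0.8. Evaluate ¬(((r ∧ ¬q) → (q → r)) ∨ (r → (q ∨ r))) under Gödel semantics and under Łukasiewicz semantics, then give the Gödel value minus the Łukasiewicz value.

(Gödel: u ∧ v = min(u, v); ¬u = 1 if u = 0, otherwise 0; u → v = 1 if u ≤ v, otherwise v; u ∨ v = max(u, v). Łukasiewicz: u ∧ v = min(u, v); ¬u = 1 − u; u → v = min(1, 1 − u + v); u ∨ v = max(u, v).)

Gödel evaluation:
  ¬q: Gödel ¬ of 0.8 = 0 (operand ≠ 0)
  (r ∧ ¬q) = min(0.1, 0) = 0
  (q → r): 0.8 > 0.1, so result = 0.1
  ((r ∧ ¬q) → (q → r)): 0 ≤ 0.1, so result = 1
  (q ∨ r) = max(0.8, 0.1) = 0.8
  (r → (q ∨ r)): 0.1 ≤ 0.8, so result = 1
  (((r ∧ ¬q) → (q → r)) ∨ (r → (q ∨ r))) = max(1, 1) = 1
  ¬(((r ∧ ¬q) → (q → r)) ∨ (r → (q ∨ r))): Gödel ¬ of 1 = 0 (operand ≠ 0)
  Gödel value = 0
Łukasiewicz evaluation:
  ¬q: Łukasiewicz ¬ gives 1 − 0.8 = 0.2
  (r ∧ ¬q) = min(0.1, 0.2) = 0.1
  (q → r): min(1, 1 − 0.8 + 0.1) = 0.3
  ((r ∧ ¬q) → (q → r)): min(1, 1 − 0.1 + 0.3) = 1
  (q ∨ r) = max(0.8, 0.1) = 0.8
  (r → (q ∨ r)): min(1, 1 − 0.1 + 0.8) = 1
  (((r ∧ ¬q) → (q → r)) ∨ (r → (q ∨ r))) = max(1, 1) = 1
  ¬(((r ∧ ¬q) → (q → r)) ∨ (r → (q ∨ r))): Łukasiewicz ¬ gives 1 − 1 = 0
  Łukasiewicz value = 0
Difference: 0 − 0 = 0.00

0.00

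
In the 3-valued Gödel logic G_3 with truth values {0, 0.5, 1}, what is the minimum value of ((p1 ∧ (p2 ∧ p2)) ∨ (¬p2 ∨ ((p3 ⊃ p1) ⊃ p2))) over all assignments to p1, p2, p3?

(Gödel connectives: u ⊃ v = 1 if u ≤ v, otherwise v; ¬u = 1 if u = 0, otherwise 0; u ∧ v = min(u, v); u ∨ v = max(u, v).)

0.50

The minimum is attained at p1 = 0, p2 = 0.5, p3 = 0:
  (p2 ∧ p2) = min(0.5, 0.5) = 0.5
  (p1 ∧ (p2 ∧ p2)) = min(0, 0.5) = 0
  ¬p2: Gödel ¬ of 0.5 = 0 (operand ≠ 0)
  (p3 ⊃ p1): 0 ≤ 0, so result = 1
  ((p3 ⊃ p1) ⊃ p2): 1 > 0.5, so result = 0.5
  (¬p2 ∨ ((p3 ⊃ p1) ⊃ p2)) = max(0, 0.5) = 0.5
  ((p1 ∧ (p2 ∧ p2)) ∨ (¬p2 ∨ ((p3 ⊃ p1) ⊃ p2))) = max(0, 0.5) = 0.5
Checking all 27 assignments confirms none give a value below 0.50.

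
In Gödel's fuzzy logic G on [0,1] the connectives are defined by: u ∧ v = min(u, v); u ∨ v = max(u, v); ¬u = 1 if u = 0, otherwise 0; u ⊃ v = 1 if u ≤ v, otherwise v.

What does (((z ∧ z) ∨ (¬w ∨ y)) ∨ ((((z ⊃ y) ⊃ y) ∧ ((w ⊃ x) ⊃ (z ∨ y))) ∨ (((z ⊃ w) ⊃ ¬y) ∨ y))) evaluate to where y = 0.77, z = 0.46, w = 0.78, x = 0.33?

(z ∧ z) = min(0.46, 0.46) = 0.46
¬w: Gödel ¬ of 0.78 = 0 (operand ≠ 0)
(¬w ∨ y) = max(0, 0.77) = 0.77
((z ∧ z) ∨ (¬w ∨ y)) = max(0.46, 0.77) = 0.77
(z ⊃ y): 0.46 ≤ 0.77, so result = 1
((z ⊃ y) ⊃ y): 1 > 0.77, so result = 0.77
(w ⊃ x): 0.78 > 0.33, so result = 0.33
(z ∨ y) = max(0.46, 0.77) = 0.77
((w ⊃ x) ⊃ (z ∨ y)): 0.33 ≤ 0.77, so result = 1
(((z ⊃ y) ⊃ y) ∧ ((w ⊃ x) ⊃ (z ∨ y))) = min(0.77, 1) = 0.77
(z ⊃ w): 0.46 ≤ 0.78, so result = 1
¬y: Gödel ¬ of 0.77 = 0 (operand ≠ 0)
((z ⊃ w) ⊃ ¬y): 1 > 0, so result = 0
(((z ⊃ w) ⊃ ¬y) ∨ y) = max(0, 0.77) = 0.77
((((z ⊃ y) ⊃ y) ∧ ((w ⊃ x) ⊃ (z ∨ y))) ∨ (((z ⊃ w) ⊃ ¬y) ∨ y)) = max(0.77, 0.77) = 0.77
(((z ∧ z) ∨ (¬w ∨ y)) ∨ ((((z ⊃ y) ⊃ y) ∧ ((w ⊃ x) ⊃ (z ∨ y))) ∨ (((z ⊃ w) ⊃ ¬y) ∨ y))) = max(0.77, 0.77) = 0.77

0.77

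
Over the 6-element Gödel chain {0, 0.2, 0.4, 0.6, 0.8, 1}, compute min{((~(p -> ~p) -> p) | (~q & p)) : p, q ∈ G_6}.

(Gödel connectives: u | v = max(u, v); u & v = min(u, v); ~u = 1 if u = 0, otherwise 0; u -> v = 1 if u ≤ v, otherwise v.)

The minimum is attained at p = 0.2, q = 0:
  ~p: Gödel ¬ of 0.2 = 0 (operand ≠ 0)
  (p -> ~p): 0.2 > 0, so result = 0
  ~(p -> ~p): Gödel ¬ of 0 = 1 (operand is 0)
  (~(p -> ~p) -> p): 1 > 0.2, so result = 0.2
  ~q: Gödel ¬ of 0 = 1 (operand is 0)
  (~q & p) = min(1, 0.2) = 0.2
  ((~(p -> ~p) -> p) | (~q & p)) = max(0.2, 0.2) = 0.2
Checking all 36 assignments confirms none give a value below 0.20.

0.20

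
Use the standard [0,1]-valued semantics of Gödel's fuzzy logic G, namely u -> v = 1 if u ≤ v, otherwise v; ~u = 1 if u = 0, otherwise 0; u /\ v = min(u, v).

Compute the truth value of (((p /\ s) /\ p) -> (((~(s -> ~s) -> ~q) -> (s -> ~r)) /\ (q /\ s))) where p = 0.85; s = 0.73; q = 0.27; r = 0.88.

0.27

(p /\ s) = min(0.85, 0.73) = 0.73
((p /\ s) /\ p) = min(0.73, 0.85) = 0.73
~s: Gödel ¬ of 0.73 = 0 (operand ≠ 0)
(s -> ~s): 0.73 > 0, so result = 0
~(s -> ~s): Gödel ¬ of 0 = 1 (operand is 0)
~q: Gödel ¬ of 0.27 = 0 (operand ≠ 0)
(~(s -> ~s) -> ~q): 1 > 0, so result = 0
~r: Gödel ¬ of 0.88 = 0 (operand ≠ 0)
(s -> ~r): 0.73 > 0, so result = 0
((~(s -> ~s) -> ~q) -> (s -> ~r)): 0 ≤ 0, so result = 1
(q /\ s) = min(0.27, 0.73) = 0.27
(((~(s -> ~s) -> ~q) -> (s -> ~r)) /\ (q /\ s)) = min(1, 0.27) = 0.27
(((p /\ s) /\ p) -> (((~(s -> ~s) -> ~q) -> (s -> ~r)) /\ (q /\ s))): 0.73 > 0.27, so result = 0.27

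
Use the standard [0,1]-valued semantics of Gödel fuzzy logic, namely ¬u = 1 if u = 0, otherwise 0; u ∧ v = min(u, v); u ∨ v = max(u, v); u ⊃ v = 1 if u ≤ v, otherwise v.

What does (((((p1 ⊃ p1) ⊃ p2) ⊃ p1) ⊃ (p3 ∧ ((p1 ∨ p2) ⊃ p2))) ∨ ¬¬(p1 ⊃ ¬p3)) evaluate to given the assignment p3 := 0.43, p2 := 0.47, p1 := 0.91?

0.43

(p1 ⊃ p1): 0.91 ≤ 0.91, so result = 1
((p1 ⊃ p1) ⊃ p2): 1 > 0.47, so result = 0.47
(((p1 ⊃ p1) ⊃ p2) ⊃ p1): 0.47 ≤ 0.91, so result = 1
(p1 ∨ p2) = max(0.91, 0.47) = 0.91
((p1 ∨ p2) ⊃ p2): 0.91 > 0.47, so result = 0.47
(p3 ∧ ((p1 ∨ p2) ⊃ p2)) = min(0.43, 0.47) = 0.43
((((p1 ⊃ p1) ⊃ p2) ⊃ p1) ⊃ (p3 ∧ ((p1 ∨ p2) ⊃ p2))): 1 > 0.43, so result = 0.43
¬p3: Gödel ¬ of 0.43 = 0 (operand ≠ 0)
(p1 ⊃ ¬p3): 0.91 > 0, so result = 0
¬(p1 ⊃ ¬p3): Gödel ¬ of 0 = 1 (operand is 0)
¬¬(p1 ⊃ ¬p3): Gödel ¬ of 1 = 0 (operand ≠ 0)
(((((p1 ⊃ p1) ⊃ p2) ⊃ p1) ⊃ (p3 ∧ ((p1 ∨ p2) ⊃ p2))) ∨ ¬¬(p1 ⊃ ¬p3)) = max(0.43, 0) = 0.43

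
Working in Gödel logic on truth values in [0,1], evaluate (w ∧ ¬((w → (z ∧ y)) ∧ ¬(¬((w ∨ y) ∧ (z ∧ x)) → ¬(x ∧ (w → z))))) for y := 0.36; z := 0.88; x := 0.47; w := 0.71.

0.71

(z ∧ y) = min(0.88, 0.36) = 0.36
(w → (z ∧ y)): 0.71 > 0.36, so result = 0.36
(w ∨ y) = max(0.71, 0.36) = 0.71
(z ∧ x) = min(0.88, 0.47) = 0.47
((w ∨ y) ∧ (z ∧ x)) = min(0.71, 0.47) = 0.47
¬((w ∨ y) ∧ (z ∧ x)): Gödel ¬ of 0.47 = 0 (operand ≠ 0)
(w → z): 0.71 ≤ 0.88, so result = 1
(x ∧ (w → z)) = min(0.47, 1) = 0.47
¬(x ∧ (w → z)): Gödel ¬ of 0.47 = 0 (operand ≠ 0)
(¬((w ∨ y) ∧ (z ∧ x)) → ¬(x ∧ (w → z))): 0 ≤ 0, so result = 1
¬(¬((w ∨ y) ∧ (z ∧ x)) → ¬(x ∧ (w → z))): Gödel ¬ of 1 = 0 (operand ≠ 0)
((w → (z ∧ y)) ∧ ¬(¬((w ∨ y) ∧ (z ∧ x)) → ¬(x ∧ (w → z)))) = min(0.36, 0) = 0
¬((w → (z ∧ y)) ∧ ¬(¬((w ∨ y) ∧ (z ∧ x)) → ¬(x ∧ (w → z)))): Gödel ¬ of 0 = 1 (operand is 0)
(w ∧ ¬((w → (z ∧ y)) ∧ ¬(¬((w ∨ y) ∧ (z ∧ x)) → ¬(x ∧ (w → z))))) = min(0.71, 1) = 0.71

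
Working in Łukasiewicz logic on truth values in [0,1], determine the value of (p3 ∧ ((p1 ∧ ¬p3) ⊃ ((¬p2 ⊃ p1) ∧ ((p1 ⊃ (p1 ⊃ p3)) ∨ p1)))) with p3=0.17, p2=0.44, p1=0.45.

0.17

¬p3: Łukasiewicz ¬ gives 1 − 0.17 = 0.83
(p1 ∧ ¬p3) = min(0.45, 0.83) = 0.45
¬p2: Łukasiewicz ¬ gives 1 − 0.44 = 0.56
(¬p2 ⊃ p1): min(1, 1 − 0.56 + 0.45) = 0.89
(p1 ⊃ p3): min(1, 1 − 0.45 + 0.17) = 0.72
(p1 ⊃ (p1 ⊃ p3)): min(1, 1 − 0.45 + 0.72) = 1
((p1 ⊃ (p1 ⊃ p3)) ∨ p1) = max(1, 0.45) = 1
((¬p2 ⊃ p1) ∧ ((p1 ⊃ (p1 ⊃ p3)) ∨ p1)) = min(0.89, 1) = 0.89
((p1 ∧ ¬p3) ⊃ ((¬p2 ⊃ p1) ∧ ((p1 ⊃ (p1 ⊃ p3)) ∨ p1))): min(1, 1 − 0.45 + 0.89) = 1
(p3 ∧ ((p1 ∧ ¬p3) ⊃ ((¬p2 ⊃ p1) ∧ ((p1 ⊃ (p1 ⊃ p3)) ∨ p1)))) = min(0.17, 1) = 0.17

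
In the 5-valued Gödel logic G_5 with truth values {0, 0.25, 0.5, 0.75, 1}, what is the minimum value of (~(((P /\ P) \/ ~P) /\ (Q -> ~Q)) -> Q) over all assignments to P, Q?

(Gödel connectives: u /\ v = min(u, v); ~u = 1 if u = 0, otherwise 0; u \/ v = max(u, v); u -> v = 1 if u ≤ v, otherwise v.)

0.25

The minimum is attained at P = 0, Q = 0.25:
  (P /\ P) = min(0, 0) = 0
  ~P: Gödel ¬ of 0 = 1 (operand is 0)
  ((P /\ P) \/ ~P) = max(0, 1) = 1
  ~Q: Gödel ¬ of 0.25 = 0 (operand ≠ 0)
  (Q -> ~Q): 0.25 > 0, so result = 0
  (((P /\ P) \/ ~P) /\ (Q -> ~Q)) = min(1, 0) = 0
  ~(((P /\ P) \/ ~P) /\ (Q -> ~Q)): Gödel ¬ of 0 = 1 (operand is 0)
  (~(((P /\ P) \/ ~P) /\ (Q -> ~Q)) -> Q): 1 > 0.25, so result = 0.25
Checking all 25 assignments confirms none give a value below 0.25.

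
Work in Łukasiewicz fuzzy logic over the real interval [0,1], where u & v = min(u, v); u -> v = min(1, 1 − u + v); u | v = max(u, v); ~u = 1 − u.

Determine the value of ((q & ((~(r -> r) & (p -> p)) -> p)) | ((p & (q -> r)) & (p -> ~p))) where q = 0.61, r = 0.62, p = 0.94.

(r -> r): min(1, 1 − 0.62 + 0.62) = 1
~(r -> r): Łukasiewicz ¬ gives 1 − 1 = 0
(p -> p): min(1, 1 − 0.94 + 0.94) = 1
(~(r -> r) & (p -> p)) = min(0, 1) = 0
((~(r -> r) & (p -> p)) -> p): min(1, 1 − 0 + 0.94) = 1
(q & ((~(r -> r) & (p -> p)) -> p)) = min(0.61, 1) = 0.61
(q -> r): min(1, 1 − 0.61 + 0.62) = 1
(p & (q -> r)) = min(0.94, 1) = 0.94
~p: Łukasiewicz ¬ gives 1 − 0.94 = 0.06
(p -> ~p): min(1, 1 − 0.94 + 0.06) = 0.12
((p & (q -> r)) & (p -> ~p)) = min(0.94, 0.12) = 0.12
((q & ((~(r -> r) & (p -> p)) -> p)) | ((p & (q -> r)) & (p -> ~p))) = max(0.61, 0.12) = 0.61

0.61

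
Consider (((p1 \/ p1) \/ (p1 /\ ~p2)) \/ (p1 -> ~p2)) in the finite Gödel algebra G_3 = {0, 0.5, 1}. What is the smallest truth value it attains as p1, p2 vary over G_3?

0.50

The minimum is attained at p1 = 0.5, p2 = 0.5:
  (p1 \/ p1) = max(0.5, 0.5) = 0.5
  ~p2: Gödel ¬ of 0.5 = 0 (operand ≠ 0)
  (p1 /\ ~p2) = min(0.5, 0) = 0
  ((p1 \/ p1) \/ (p1 /\ ~p2)) = max(0.5, 0) = 0.5
  ~p2: Gödel ¬ of 0.5 = 0 (operand ≠ 0)
  (p1 -> ~p2): 0.5 > 0, so result = 0
  (((p1 \/ p1) \/ (p1 /\ ~p2)) \/ (p1 -> ~p2)) = max(0.5, 0) = 0.5
Checking all 9 assignments confirms none give a value below 0.50.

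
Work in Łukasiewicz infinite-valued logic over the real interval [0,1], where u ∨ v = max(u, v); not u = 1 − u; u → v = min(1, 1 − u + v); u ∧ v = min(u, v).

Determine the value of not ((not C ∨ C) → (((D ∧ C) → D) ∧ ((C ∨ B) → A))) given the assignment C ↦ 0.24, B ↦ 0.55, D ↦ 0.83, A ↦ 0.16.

not C: Łukasiewicz ¬ gives 1 − 0.24 = 0.76
(not C ∨ C) = max(0.76, 0.24) = 0.76
(D ∧ C) = min(0.83, 0.24) = 0.24
((D ∧ C) → D): min(1, 1 − 0.24 + 0.83) = 1
(C ∨ B) = max(0.24, 0.55) = 0.55
((C ∨ B) → A): min(1, 1 − 0.55 + 0.16) = 0.61
(((D ∧ C) → D) ∧ ((C ∨ B) → A)) = min(1, 0.61) = 0.61
((not C ∨ C) → (((D ∧ C) → D) ∧ ((C ∨ B) → A))): min(1, 1 − 0.76 + 0.61) = 0.85
not ((not C ∨ C) → (((D ∧ C) → D) ∧ ((C ∨ B) → A))): Łukasiewicz ¬ gives 1 − 0.85 = 0.15

0.15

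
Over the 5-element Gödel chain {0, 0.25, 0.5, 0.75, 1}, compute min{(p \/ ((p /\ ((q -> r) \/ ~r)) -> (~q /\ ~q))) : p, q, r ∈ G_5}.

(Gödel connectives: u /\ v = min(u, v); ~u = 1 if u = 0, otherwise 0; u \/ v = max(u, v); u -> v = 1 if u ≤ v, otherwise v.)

The minimum is attained at p = 0.25, q = 0.25, r = 0:
  (q -> r): 0.25 > 0, so result = 0
  ~r: Gödel ¬ of 0 = 1 (operand is 0)
  ((q -> r) \/ ~r) = max(0, 1) = 1
  (p /\ ((q -> r) \/ ~r)) = min(0.25, 1) = 0.25
  ~q: Gödel ¬ of 0.25 = 0 (operand ≠ 0)
  ~q: Gödel ¬ of 0.25 = 0 (operand ≠ 0)
  (~q /\ ~q) = min(0, 0) = 0
  ((p /\ ((q -> r) \/ ~r)) -> (~q /\ ~q)): 0.25 > 0, so result = 0
  (p \/ ((p /\ ((q -> r) \/ ~r)) -> (~q /\ ~q))) = max(0.25, 0) = 0.25
Checking all 125 assignments confirms none give a value below 0.25.

0.25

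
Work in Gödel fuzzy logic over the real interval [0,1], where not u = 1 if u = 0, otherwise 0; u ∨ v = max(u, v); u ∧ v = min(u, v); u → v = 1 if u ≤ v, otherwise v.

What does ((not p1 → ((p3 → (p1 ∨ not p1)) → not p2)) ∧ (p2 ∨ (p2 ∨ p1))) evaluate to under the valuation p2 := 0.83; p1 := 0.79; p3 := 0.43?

0.83

not p1: Gödel ¬ of 0.79 = 0 (operand ≠ 0)
not p1: Gödel ¬ of 0.79 = 0 (operand ≠ 0)
(p1 ∨ not p1) = max(0.79, 0) = 0.79
(p3 → (p1 ∨ not p1)): 0.43 ≤ 0.79, so result = 1
not p2: Gödel ¬ of 0.83 = 0 (operand ≠ 0)
((p3 → (p1 ∨ not p1)) → not p2): 1 > 0, so result = 0
(not p1 → ((p3 → (p1 ∨ not p1)) → not p2)): 0 ≤ 0, so result = 1
(p2 ∨ p1) = max(0.83, 0.79) = 0.83
(p2 ∨ (p2 ∨ p1)) = max(0.83, 0.83) = 0.83
((not p1 → ((p3 → (p1 ∨ not p1)) → not p2)) ∧ (p2 ∨ (p2 ∨ p1))) = min(1, 0.83) = 0.83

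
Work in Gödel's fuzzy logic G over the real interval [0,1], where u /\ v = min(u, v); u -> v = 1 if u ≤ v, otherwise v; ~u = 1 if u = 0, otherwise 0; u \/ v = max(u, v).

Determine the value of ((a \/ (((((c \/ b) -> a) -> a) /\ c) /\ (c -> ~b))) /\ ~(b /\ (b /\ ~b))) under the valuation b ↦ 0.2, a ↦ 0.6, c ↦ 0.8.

0.60

(c \/ b) = max(0.8, 0.2) = 0.8
((c \/ b) -> a): 0.8 > 0.6, so result = 0.6
(((c \/ b) -> a) -> a): 0.6 ≤ 0.6, so result = 1
((((c \/ b) -> a) -> a) /\ c) = min(1, 0.8) = 0.8
~b: Gödel ¬ of 0.2 = 0 (operand ≠ 0)
(c -> ~b): 0.8 > 0, so result = 0
(((((c \/ b) -> a) -> a) /\ c) /\ (c -> ~b)) = min(0.8, 0) = 0
(a \/ (((((c \/ b) -> a) -> a) /\ c) /\ (c -> ~b))) = max(0.6, 0) = 0.6
~b: Gödel ¬ of 0.2 = 0 (operand ≠ 0)
(b /\ ~b) = min(0.2, 0) = 0
(b /\ (b /\ ~b)) = min(0.2, 0) = 0
~(b /\ (b /\ ~b)): Gödel ¬ of 0 = 1 (operand is 0)
((a \/ (((((c \/ b) -> a) -> a) /\ c) /\ (c -> ~b))) /\ ~(b /\ (b /\ ~b))) = min(0.6, 1) = 0.6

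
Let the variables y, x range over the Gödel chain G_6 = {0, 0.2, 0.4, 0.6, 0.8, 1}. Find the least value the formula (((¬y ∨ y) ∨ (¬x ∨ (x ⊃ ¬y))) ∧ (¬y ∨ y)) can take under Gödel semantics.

0.20

The minimum is attained at y = 0.2, x = 0:
  ¬y: Gödel ¬ of 0.2 = 0 (operand ≠ 0)
  (¬y ∨ y) = max(0, 0.2) = 0.2
  ¬x: Gödel ¬ of 0 = 1 (operand is 0)
  ¬y: Gödel ¬ of 0.2 = 0 (operand ≠ 0)
  (x ⊃ ¬y): 0 ≤ 0, so result = 1
  (¬x ∨ (x ⊃ ¬y)) = max(1, 1) = 1
  ((¬y ∨ y) ∨ (¬x ∨ (x ⊃ ¬y))) = max(0.2, 1) = 1
  ¬y: Gödel ¬ of 0.2 = 0 (operand ≠ 0)
  (¬y ∨ y) = max(0, 0.2) = 0.2
  (((¬y ∨ y) ∨ (¬x ∨ (x ⊃ ¬y))) ∧ (¬y ∨ y)) = min(1, 0.2) = 0.2
Checking all 36 assignments confirms none give a value below 0.20.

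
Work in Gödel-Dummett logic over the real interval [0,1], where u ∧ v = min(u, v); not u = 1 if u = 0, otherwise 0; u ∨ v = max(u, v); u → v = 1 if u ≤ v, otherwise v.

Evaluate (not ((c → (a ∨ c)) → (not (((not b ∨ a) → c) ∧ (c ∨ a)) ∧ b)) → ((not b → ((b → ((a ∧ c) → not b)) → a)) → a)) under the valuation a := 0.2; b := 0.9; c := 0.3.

(a ∨ c) = max(0.2, 0.3) = 0.3
(c → (a ∨ c)): 0.3 ≤ 0.3, so result = 1
not b: Gödel ¬ of 0.9 = 0 (operand ≠ 0)
(not b ∨ a) = max(0, 0.2) = 0.2
((not b ∨ a) → c): 0.2 ≤ 0.3, so result = 1
(c ∨ a) = max(0.3, 0.2) = 0.3
(((not b ∨ a) → c) ∧ (c ∨ a)) = min(1, 0.3) = 0.3
not (((not b ∨ a) → c) ∧ (c ∨ a)): Gödel ¬ of 0.3 = 0 (operand ≠ 0)
(not (((not b ∨ a) → c) ∧ (c ∨ a)) ∧ b) = min(0, 0.9) = 0
((c → (a ∨ c)) → (not (((not b ∨ a) → c) ∧ (c ∨ a)) ∧ b)): 1 > 0, so result = 0
not ((c → (a ∨ c)) → (not (((not b ∨ a) → c) ∧ (c ∨ a)) ∧ b)): Gödel ¬ of 0 = 1 (operand is 0)
not b: Gödel ¬ of 0.9 = 0 (operand ≠ 0)
(a ∧ c) = min(0.2, 0.3) = 0.2
not b: Gödel ¬ of 0.9 = 0 (operand ≠ 0)
((a ∧ c) → not b): 0.2 > 0, so result = 0
(b → ((a ∧ c) → not b)): 0.9 > 0, so result = 0
((b → ((a ∧ c) → not b)) → a): 0 ≤ 0.2, so result = 1
(not b → ((b → ((a ∧ c) → not b)) → a)): 0 ≤ 1, so result = 1
((not b → ((b → ((a ∧ c) → not b)) → a)) → a): 1 > 0.2, so result = 0.2
(not ((c → (a ∨ c)) → (not (((not b ∨ a) → c) ∧ (c ∨ a)) ∧ b)) → ((not b → ((b → ((a ∧ c) → not b)) → a)) → a)): 1 > 0.2, so result = 0.2

0.20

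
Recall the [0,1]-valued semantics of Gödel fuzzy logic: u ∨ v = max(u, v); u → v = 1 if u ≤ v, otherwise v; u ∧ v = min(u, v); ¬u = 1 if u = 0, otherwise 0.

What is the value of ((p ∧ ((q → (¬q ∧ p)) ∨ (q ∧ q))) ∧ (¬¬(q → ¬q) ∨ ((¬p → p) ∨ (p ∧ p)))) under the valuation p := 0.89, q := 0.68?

¬q: Gödel ¬ of 0.68 = 0 (operand ≠ 0)
(¬q ∧ p) = min(0, 0.89) = 0
(q → (¬q ∧ p)): 0.68 > 0, so result = 0
(q ∧ q) = min(0.68, 0.68) = 0.68
((q → (¬q ∧ p)) ∨ (q ∧ q)) = max(0, 0.68) = 0.68
(p ∧ ((q → (¬q ∧ p)) ∨ (q ∧ q))) = min(0.89, 0.68) = 0.68
¬q: Gödel ¬ of 0.68 = 0 (operand ≠ 0)
(q → ¬q): 0.68 > 0, so result = 0
¬(q → ¬q): Gödel ¬ of 0 = 1 (operand is 0)
¬¬(q → ¬q): Gödel ¬ of 1 = 0 (operand ≠ 0)
¬p: Gödel ¬ of 0.89 = 0 (operand ≠ 0)
(¬p → p): 0 ≤ 0.89, so result = 1
(p ∧ p) = min(0.89, 0.89) = 0.89
((¬p → p) ∨ (p ∧ p)) = max(1, 0.89) = 1
(¬¬(q → ¬q) ∨ ((¬p → p) ∨ (p ∧ p))) = max(0, 1) = 1
((p ∧ ((q → (¬q ∧ p)) ∨ (q ∧ q))) ∧ (¬¬(q → ¬q) ∨ ((¬p → p) ∨ (p ∧ p)))) = min(0.68, 1) = 0.68

0.68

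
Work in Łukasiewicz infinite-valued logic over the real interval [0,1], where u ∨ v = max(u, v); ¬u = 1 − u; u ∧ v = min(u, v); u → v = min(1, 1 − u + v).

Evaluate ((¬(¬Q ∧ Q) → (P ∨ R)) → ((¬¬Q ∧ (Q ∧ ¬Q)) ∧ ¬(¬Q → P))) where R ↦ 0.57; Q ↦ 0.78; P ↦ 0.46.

0.21

¬Q: Łukasiewicz ¬ gives 1 − 0.78 = 0.22
(¬Q ∧ Q) = min(0.22, 0.78) = 0.22
¬(¬Q ∧ Q): Łukasiewicz ¬ gives 1 − 0.22 = 0.78
(P ∨ R) = max(0.46, 0.57) = 0.57
(¬(¬Q ∧ Q) → (P ∨ R)): min(1, 1 − 0.78 + 0.57) = 0.79
¬Q: Łukasiewicz ¬ gives 1 − 0.78 = 0.22
¬¬Q: Łukasiewicz ¬ gives 1 − 0.22 = 0.78
¬Q: Łukasiewicz ¬ gives 1 − 0.78 = 0.22
(Q ∧ ¬Q) = min(0.78, 0.22) = 0.22
(¬¬Q ∧ (Q ∧ ¬Q)) = min(0.78, 0.22) = 0.22
¬Q: Łukasiewicz ¬ gives 1 − 0.78 = 0.22
(¬Q → P): min(1, 1 − 0.22 + 0.46) = 1
¬(¬Q → P): Łukasiewicz ¬ gives 1 − 1 = 0
((¬¬Q ∧ (Q ∧ ¬Q)) ∧ ¬(¬Q → P)) = min(0.22, 0) = 0
((¬(¬Q ∧ Q) → (P ∨ R)) → ((¬¬Q ∧ (Q ∧ ¬Q)) ∧ ¬(¬Q → P))): min(1, 1 − 0.79 + 0) = 0.21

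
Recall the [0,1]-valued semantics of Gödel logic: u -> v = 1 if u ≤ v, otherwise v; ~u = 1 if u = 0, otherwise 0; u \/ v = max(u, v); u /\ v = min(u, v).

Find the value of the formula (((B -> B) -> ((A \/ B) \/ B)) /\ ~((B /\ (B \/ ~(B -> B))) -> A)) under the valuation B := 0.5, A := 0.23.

0.00

(B -> B): 0.5 ≤ 0.5, so result = 1
(A \/ B) = max(0.23, 0.5) = 0.5
((A \/ B) \/ B) = max(0.5, 0.5) = 0.5
((B -> B) -> ((A \/ B) \/ B)): 1 > 0.5, so result = 0.5
(B -> B): 0.5 ≤ 0.5, so result = 1
~(B -> B): Gödel ¬ of 1 = 0 (operand ≠ 0)
(B \/ ~(B -> B)) = max(0.5, 0) = 0.5
(B /\ (B \/ ~(B -> B))) = min(0.5, 0.5) = 0.5
((B /\ (B \/ ~(B -> B))) -> A): 0.5 > 0.23, so result = 0.23
~((B /\ (B \/ ~(B -> B))) -> A): Gödel ¬ of 0.23 = 0 (operand ≠ 0)
(((B -> B) -> ((A \/ B) \/ B)) /\ ~((B /\ (B \/ ~(B -> B))) -> A)) = min(0.5, 0) = 0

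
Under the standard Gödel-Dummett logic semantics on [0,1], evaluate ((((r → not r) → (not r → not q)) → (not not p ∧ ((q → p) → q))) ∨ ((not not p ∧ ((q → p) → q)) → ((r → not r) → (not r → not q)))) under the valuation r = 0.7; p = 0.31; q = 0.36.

not r: Gödel ¬ of 0.7 = 0 (operand ≠ 0)
(r → not r): 0.7 > 0, so result = 0
not r: Gödel ¬ of 0.7 = 0 (operand ≠ 0)
not q: Gödel ¬ of 0.36 = 0 (operand ≠ 0)
(not r → not q): 0 ≤ 0, so result = 1
((r → not r) → (not r → not q)): 0 ≤ 1, so result = 1
not p: Gödel ¬ of 0.31 = 0 (operand ≠ 0)
not not p: Gödel ¬ of 0 = 1 (operand is 0)
(q → p): 0.36 > 0.31, so result = 0.31
((q → p) → q): 0.31 ≤ 0.36, so result = 1
(not not p ∧ ((q → p) → q)) = min(1, 1) = 1
(((r → not r) → (not r → not q)) → (not not p ∧ ((q → p) → q))): 1 ≤ 1, so result = 1
not p: Gödel ¬ of 0.31 = 0 (operand ≠ 0)
not not p: Gödel ¬ of 0 = 1 (operand is 0)
(q → p): 0.36 > 0.31, so result = 0.31
((q → p) → q): 0.31 ≤ 0.36, so result = 1
(not not p ∧ ((q → p) → q)) = min(1, 1) = 1
not r: Gödel ¬ of 0.7 = 0 (operand ≠ 0)
(r → not r): 0.7 > 0, so result = 0
not r: Gödel ¬ of 0.7 = 0 (operand ≠ 0)
not q: Gödel ¬ of 0.36 = 0 (operand ≠ 0)
(not r → not q): 0 ≤ 0, so result = 1
((r → not r) → (not r → not q)): 0 ≤ 1, so result = 1
((not not p ∧ ((q → p) → q)) → ((r → not r) → (not r → not q))): 1 ≤ 1, so result = 1
((((r → not r) → (not r → not q)) → (not not p ∧ ((q → p) → q))) ∨ ((not not p ∧ ((q → p) → q)) → ((r → not r) → (not r → not q)))) = max(1, 1) = 1

1.00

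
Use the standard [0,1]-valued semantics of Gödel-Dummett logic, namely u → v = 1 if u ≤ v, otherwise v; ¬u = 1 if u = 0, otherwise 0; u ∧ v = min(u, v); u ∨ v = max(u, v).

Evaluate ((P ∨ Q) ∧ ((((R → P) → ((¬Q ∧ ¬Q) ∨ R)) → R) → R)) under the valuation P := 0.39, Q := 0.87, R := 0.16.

(P ∨ Q) = max(0.39, 0.87) = 0.87
(R → P): 0.16 ≤ 0.39, so result = 1
¬Q: Gödel ¬ of 0.87 = 0 (operand ≠ 0)
¬Q: Gödel ¬ of 0.87 = 0 (operand ≠ 0)
(¬Q ∧ ¬Q) = min(0, 0) = 0
((¬Q ∧ ¬Q) ∨ R) = max(0, 0.16) = 0.16
((R → P) → ((¬Q ∧ ¬Q) ∨ R)): 1 > 0.16, so result = 0.16
(((R → P) → ((¬Q ∧ ¬Q) ∨ R)) → R): 0.16 ≤ 0.16, so result = 1
((((R → P) → ((¬Q ∧ ¬Q) ∨ R)) → R) → R): 1 > 0.16, so result = 0.16
((P ∨ Q) ∧ ((((R → P) → ((¬Q ∧ ¬Q) ∨ R)) → R) → R)) = min(0.87, 0.16) = 0.16

0.16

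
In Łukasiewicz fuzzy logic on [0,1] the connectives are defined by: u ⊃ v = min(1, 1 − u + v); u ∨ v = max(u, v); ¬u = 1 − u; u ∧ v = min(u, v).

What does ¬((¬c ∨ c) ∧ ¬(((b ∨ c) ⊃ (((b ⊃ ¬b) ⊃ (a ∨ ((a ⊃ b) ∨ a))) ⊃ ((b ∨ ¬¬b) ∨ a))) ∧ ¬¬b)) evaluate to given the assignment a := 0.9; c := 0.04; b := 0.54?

0.54

¬c: Łukasiewicz ¬ gives 1 − 0.04 = 0.96
(¬c ∨ c) = max(0.96, 0.04) = 0.96
(b ∨ c) = max(0.54, 0.04) = 0.54
¬b: Łukasiewicz ¬ gives 1 − 0.54 = 0.46
(b ⊃ ¬b): min(1, 1 − 0.54 + 0.46) = 0.92
(a ⊃ b): min(1, 1 − 0.9 + 0.54) = 0.64
((a ⊃ b) ∨ a) = max(0.64, 0.9) = 0.9
(a ∨ ((a ⊃ b) ∨ a)) = max(0.9, 0.9) = 0.9
((b ⊃ ¬b) ⊃ (a ∨ ((a ⊃ b) ∨ a))): min(1, 1 − 0.92 + 0.9) = 0.98
¬b: Łukasiewicz ¬ gives 1 − 0.54 = 0.46
¬¬b: Łukasiewicz ¬ gives 1 − 0.46 = 0.54
(b ∨ ¬¬b) = max(0.54, 0.54) = 0.54
((b ∨ ¬¬b) ∨ a) = max(0.54, 0.9) = 0.9
(((b ⊃ ¬b) ⊃ (a ∨ ((a ⊃ b) ∨ a))) ⊃ ((b ∨ ¬¬b) ∨ a)): min(1, 1 − 0.98 + 0.9) = 0.92
((b ∨ c) ⊃ (((b ⊃ ¬b) ⊃ (a ∨ ((a ⊃ b) ∨ a))) ⊃ ((b ∨ ¬¬b) ∨ a))): min(1, 1 − 0.54 + 0.92) = 1
¬b: Łukasiewicz ¬ gives 1 − 0.54 = 0.46
¬¬b: Łukasiewicz ¬ gives 1 − 0.46 = 0.54
(((b ∨ c) ⊃ (((b ⊃ ¬b) ⊃ (a ∨ ((a ⊃ b) ∨ a))) ⊃ ((b ∨ ¬¬b) ∨ a))) ∧ ¬¬b) = min(1, 0.54) = 0.54
¬(((b ∨ c) ⊃ (((b ⊃ ¬b) ⊃ (a ∨ ((a ⊃ b) ∨ a))) ⊃ ((b ∨ ¬¬b) ∨ a))) ∧ ¬¬b): Łukasiewicz ¬ gives 1 − 0.54 = 0.46
((¬c ∨ c) ∧ ¬(((b ∨ c) ⊃ (((b ⊃ ¬b) ⊃ (a ∨ ((a ⊃ b) ∨ a))) ⊃ ((b ∨ ¬¬b) ∨ a))) ∧ ¬¬b)) = min(0.96, 0.46) = 0.46
¬((¬c ∨ c) ∧ ¬(((b ∨ c) ⊃ (((b ⊃ ¬b) ⊃ (a ∨ ((a ⊃ b) ∨ a))) ⊃ ((b ∨ ¬¬b) ∨ a))) ∧ ¬¬b)): Łukasiewicz ¬ gives 1 − 0.46 = 0.54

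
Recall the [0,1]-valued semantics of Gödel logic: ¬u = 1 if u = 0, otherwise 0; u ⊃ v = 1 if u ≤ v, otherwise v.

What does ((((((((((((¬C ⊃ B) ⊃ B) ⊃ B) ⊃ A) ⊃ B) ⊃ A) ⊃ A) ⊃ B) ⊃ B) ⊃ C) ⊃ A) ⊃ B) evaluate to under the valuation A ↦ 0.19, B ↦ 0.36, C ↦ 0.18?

0.36

¬C: Gödel ¬ of 0.18 = 0 (operand ≠ 0)
(¬C ⊃ B): 0 ≤ 0.36, so result = 1
((¬C ⊃ B) ⊃ B): 1 > 0.36, so result = 0.36
(((¬C ⊃ B) ⊃ B) ⊃ B): 0.36 ≤ 0.36, so result = 1
((((¬C ⊃ B) ⊃ B) ⊃ B) ⊃ A): 1 > 0.19, so result = 0.19
(((((¬C ⊃ B) ⊃ B) ⊃ B) ⊃ A) ⊃ B): 0.19 ≤ 0.36, so result = 1
((((((¬C ⊃ B) ⊃ B) ⊃ B) ⊃ A) ⊃ B) ⊃ A): 1 > 0.19, so result = 0.19
(((((((¬C ⊃ B) ⊃ B) ⊃ B) ⊃ A) ⊃ B) ⊃ A) ⊃ A): 0.19 ≤ 0.19, so result = 1
((((((((¬C ⊃ B) ⊃ B) ⊃ B) ⊃ A) ⊃ B) ⊃ A) ⊃ A) ⊃ B): 1 > 0.36, so result = 0.36
(((((((((¬C ⊃ B) ⊃ B) ⊃ B) ⊃ A) ⊃ B) ⊃ A) ⊃ A) ⊃ B) ⊃ B): 0.36 ≤ 0.36, so result = 1
((((((((((¬C ⊃ B) ⊃ B) ⊃ B) ⊃ A) ⊃ B) ⊃ A) ⊃ A) ⊃ B) ⊃ B) ⊃ C): 1 > 0.18, so result = 0.18
(((((((((((¬C ⊃ B) ⊃ B) ⊃ B) ⊃ A) ⊃ B) ⊃ A) ⊃ A) ⊃ B) ⊃ B) ⊃ C) ⊃ A): 0.18 ≤ 0.19, so result = 1
((((((((((((¬C ⊃ B) ⊃ B) ⊃ B) ⊃ A) ⊃ B) ⊃ A) ⊃ A) ⊃ B) ⊃ B) ⊃ C) ⊃ A) ⊃ B): 1 > 0.36, so result = 0.36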